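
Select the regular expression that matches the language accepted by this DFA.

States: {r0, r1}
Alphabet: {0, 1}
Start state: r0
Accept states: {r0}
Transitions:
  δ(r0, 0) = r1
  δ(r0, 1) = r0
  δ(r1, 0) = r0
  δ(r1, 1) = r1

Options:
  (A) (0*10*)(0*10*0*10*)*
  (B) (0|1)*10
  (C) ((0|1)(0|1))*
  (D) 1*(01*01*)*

Check each option against the DFA on short strings; one disagreement eliminates an option:
  (A) (0*10*)(0*10*0*10*)*: on ε the DFA stays in r0 and accepts (r0 ∈ Accept), but the regex does not match it → eliminate
  (B) (0|1)*10: on ε the DFA stays in r0 and accepts (r0 ∈ Accept), but the regex does not match it → eliminate
  (C) ((0|1)(0|1))*: on '1' the DFA goes r0 → r0 and accepts (r0 ∈ Accept), but the regex does not match it → eliminate
  (D) 1*(01*01*)*: agrees with the DFA on every string of length ≤ 6
Only (D) is consistent with the DFA.
(D) 1*(01*01*)*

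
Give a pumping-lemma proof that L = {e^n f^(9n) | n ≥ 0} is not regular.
Assume L is regular with pumping length p. Idea: pumping the e-block breaks the 1:9 ratio.
Choose s = e^p f^(9p) (length 10p ≥ p). By the pumping lemma, s = xyz with |xy| ≤ p, |y| > 0, so y = e^k with k ≥ 1. Then xy²z = e^(p+k) f^(9p). For this to be in L we would need 9p = 9(p+k), i.e. 9k = 0, contradicting k ≥ 1. So xy²z ∉ L.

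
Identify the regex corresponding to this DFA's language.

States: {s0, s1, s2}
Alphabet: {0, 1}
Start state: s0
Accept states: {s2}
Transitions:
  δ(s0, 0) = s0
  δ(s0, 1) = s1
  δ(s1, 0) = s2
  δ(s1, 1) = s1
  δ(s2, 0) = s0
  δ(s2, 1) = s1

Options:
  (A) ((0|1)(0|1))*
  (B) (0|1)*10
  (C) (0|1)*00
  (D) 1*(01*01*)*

Check each option against the DFA on short strings; one disagreement eliminates an option:
  (A) ((0|1)(0|1))*: on ε the DFA stays in s0 and rejects (s0 ∉ Accept), but the regex matches it → eliminate
  (B) (0|1)*10: agrees with the DFA on every string of length ≤ 6
  (C) (0|1)*00: on '00' the DFA goes s0 → s0 → s0 and rejects (s0 ∉ Accept), but the regex matches it → eliminate
  (D) 1*(01*01*)*: on ε the DFA stays in s0 and rejects (s0 ∉ Accept), but the regex matches it → eliminate
Only (B) is consistent with the DFA.
(B) (0|1)*10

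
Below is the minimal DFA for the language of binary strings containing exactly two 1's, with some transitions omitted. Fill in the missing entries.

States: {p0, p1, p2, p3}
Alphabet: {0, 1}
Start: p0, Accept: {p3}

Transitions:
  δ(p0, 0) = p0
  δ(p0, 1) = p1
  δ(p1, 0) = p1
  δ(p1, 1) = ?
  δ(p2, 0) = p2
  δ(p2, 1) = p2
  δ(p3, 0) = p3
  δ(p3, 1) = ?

From the language and accept set, identify what each state tracks — p0: zero 1's; p1: one 1; p2: ≥ three 1's (dead); p3: two 1's.
Each missing δ(q, a) is the state matching the new tracked value after reading a.
δ(p1, 1) = p3; δ(p3, 1) = p2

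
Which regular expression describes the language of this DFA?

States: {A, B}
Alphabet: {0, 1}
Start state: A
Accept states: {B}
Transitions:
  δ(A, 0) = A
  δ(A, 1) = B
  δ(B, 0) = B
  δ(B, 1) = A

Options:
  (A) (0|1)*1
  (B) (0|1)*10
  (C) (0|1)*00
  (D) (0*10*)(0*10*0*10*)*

Check each option against the DFA on short strings; one disagreement eliminates an option:
  (A) (0|1)*1: on '10' the DFA goes A → B → B and accepts (B ∈ Accept), but the regex does not match it → eliminate
  (B) (0|1)*10: on '1' the DFA goes A → B and accepts (B ∈ Accept), but the regex does not match it → eliminate
  (C) (0|1)*00: on '1' the DFA goes A → B and accepts (B ∈ Accept), but the regex does not match it → eliminate
  (D) (0*10*)(0*10*0*10*)*: agrees with the DFA on every string of length ≤ 6
Only (D) is consistent with the DFA.
(D) (0*10*)(0*10*0*10*)*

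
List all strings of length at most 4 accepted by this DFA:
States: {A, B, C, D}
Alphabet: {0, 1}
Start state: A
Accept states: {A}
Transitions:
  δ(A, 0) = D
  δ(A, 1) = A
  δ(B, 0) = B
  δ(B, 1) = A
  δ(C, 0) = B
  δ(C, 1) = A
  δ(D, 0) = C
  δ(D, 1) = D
ε, 1, 11, 001, 111, 0001, 0011, 0101, 1001, 1111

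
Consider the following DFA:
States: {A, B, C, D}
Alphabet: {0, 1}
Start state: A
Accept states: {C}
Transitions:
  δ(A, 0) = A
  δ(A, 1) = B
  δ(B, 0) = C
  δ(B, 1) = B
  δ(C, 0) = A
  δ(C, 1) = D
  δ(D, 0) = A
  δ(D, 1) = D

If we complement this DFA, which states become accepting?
Complement accept states = All states \ Original accept states
= {A, B, C, D} \ {C}
{A, B, D}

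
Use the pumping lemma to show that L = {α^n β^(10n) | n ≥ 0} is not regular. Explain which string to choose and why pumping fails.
Assume L is regular with pumping length p. Idea: pumping the α-block breaks the 1:10 ratio.
Choose s = α^p β^(10p) (length 11p ≥ p). By the pumping lemma, s = xyz with |xy| ≤ p, |y| > 0, so y = α^k with k ≥ 1. Then xy²z = α^(p+k) β^(10p). For this to be in L we would need 10p = 10(p+k), i.e. 10k = 0, contradicting k ≥ 1. So xy²z ∉ L.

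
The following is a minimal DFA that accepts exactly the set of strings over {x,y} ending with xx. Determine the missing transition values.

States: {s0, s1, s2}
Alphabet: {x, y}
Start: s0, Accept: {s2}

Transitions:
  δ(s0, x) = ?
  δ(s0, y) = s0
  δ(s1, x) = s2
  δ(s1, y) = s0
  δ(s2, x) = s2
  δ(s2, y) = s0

From the language and accept set, identify what each state tracks — s0: last symbol not x; s1: one trailing x; s2: two trailing x's.
Each missing δ(q, a) is the state matching the new tracked value after reading a.
δ(s0, x) = s1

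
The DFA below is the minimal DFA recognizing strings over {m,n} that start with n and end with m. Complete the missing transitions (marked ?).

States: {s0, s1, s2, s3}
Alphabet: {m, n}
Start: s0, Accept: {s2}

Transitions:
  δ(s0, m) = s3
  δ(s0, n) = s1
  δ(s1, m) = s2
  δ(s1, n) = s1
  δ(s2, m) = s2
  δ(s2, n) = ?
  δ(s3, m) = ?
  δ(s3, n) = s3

From the language and accept set, identify what each state tracks — s0: no input read; s1: started with n, last symbol n; s2: started with n, last symbol m; s3: started with m (dead).
Each missing δ(q, a) is the state matching the new tracked value after reading a.
δ(s2, n) = s1; δ(s3, m) = s3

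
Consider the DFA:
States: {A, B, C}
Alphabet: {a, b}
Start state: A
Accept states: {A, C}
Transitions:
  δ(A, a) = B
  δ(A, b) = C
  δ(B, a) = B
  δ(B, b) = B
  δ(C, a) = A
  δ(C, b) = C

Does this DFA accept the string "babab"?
Processing string "babab":
  A --b--> C
  C --a--> A
  A --b--> C
  C --a--> A
  A --b--> C
Final state: C
Accept states: {A, C}
Yes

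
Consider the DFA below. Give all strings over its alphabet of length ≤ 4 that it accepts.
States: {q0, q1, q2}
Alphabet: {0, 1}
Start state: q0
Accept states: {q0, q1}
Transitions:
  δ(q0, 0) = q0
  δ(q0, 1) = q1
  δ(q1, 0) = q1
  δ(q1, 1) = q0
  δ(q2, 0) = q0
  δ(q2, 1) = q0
ε, 0, 1, 00, 01, 10, 11, 000, 001, 010, 011, 100, 101, 110, 111, 0000, 0001, 0010, 0011, 0100, 0101, 0110, 0111, 1000, 1001, 1010, 1011, 1100, 1101, 1110, 1111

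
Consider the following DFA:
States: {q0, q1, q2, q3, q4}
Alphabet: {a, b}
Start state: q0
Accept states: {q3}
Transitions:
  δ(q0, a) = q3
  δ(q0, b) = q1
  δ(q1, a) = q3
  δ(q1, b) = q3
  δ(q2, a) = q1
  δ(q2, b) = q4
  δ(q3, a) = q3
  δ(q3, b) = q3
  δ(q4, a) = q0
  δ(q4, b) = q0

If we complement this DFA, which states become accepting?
Complement accept states = All states \ Original accept states
= {q0, q1, q2, q3, q4} \ {q3}
{q0, q1, q2, q4}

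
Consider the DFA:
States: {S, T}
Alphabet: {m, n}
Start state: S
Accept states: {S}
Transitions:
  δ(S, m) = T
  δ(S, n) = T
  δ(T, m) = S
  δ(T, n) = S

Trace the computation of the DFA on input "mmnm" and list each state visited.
read 'm': S → T
  read 'm': T → S
  read 'n': S → T
  read 'm': T → S
S -> T -> S -> T -> S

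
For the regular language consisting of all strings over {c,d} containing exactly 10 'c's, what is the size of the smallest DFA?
By Myhill–Nerode, count the distinguishable equivalence classes: 12 classes — having seen 0, 1, …, 10, or >10 copies of 'c'; the count-10 class is the only accepting one and >10 is dead.
12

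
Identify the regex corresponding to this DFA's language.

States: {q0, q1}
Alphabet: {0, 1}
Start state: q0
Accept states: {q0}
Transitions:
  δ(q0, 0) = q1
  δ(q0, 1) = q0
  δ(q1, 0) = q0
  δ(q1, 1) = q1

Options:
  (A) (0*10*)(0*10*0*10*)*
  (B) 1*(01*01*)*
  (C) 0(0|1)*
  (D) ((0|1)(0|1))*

Check each option against the DFA on short strings; one disagreement eliminates an option:
  (A) (0*10*)(0*10*0*10*)*: on ε the DFA stays in q0 and accepts (q0 ∈ Accept), but the regex does not match it → eliminate
  (B) 1*(01*01*)*: agrees with the DFA on every string of length ≤ 6
  (C) 0(0|1)*: on ε the DFA stays in q0 and accepts (q0 ∈ Accept), but the regex does not match it → eliminate
  (D) ((0|1)(0|1))*: on '1' the DFA goes q0 → q0 and accepts (q0 ∈ Accept), but the regex does not match it → eliminate
Only (B) is consistent with the DFA.
(B) 1*(01*01*)*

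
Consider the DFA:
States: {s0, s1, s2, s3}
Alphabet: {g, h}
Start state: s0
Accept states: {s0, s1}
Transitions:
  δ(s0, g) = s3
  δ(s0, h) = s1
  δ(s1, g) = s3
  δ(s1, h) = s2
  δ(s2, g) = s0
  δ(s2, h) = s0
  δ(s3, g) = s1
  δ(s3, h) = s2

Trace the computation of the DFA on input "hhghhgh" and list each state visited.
read 'h': s0 → s1
  read 'h': s1 → s2
  read 'g': s2 → s0
  read 'h': s0 → s1
  read 'h': s1 → s2
  read 'g': s2 → s0
  read 'h': s0 → s1
s0 -> s1 -> s2 -> s0 -> s1 -> s2 -> s0 -> s1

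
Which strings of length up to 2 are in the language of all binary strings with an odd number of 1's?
1, 01, 10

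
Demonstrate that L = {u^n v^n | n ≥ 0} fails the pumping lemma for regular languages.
Assume L is regular with pumping length p. Idea: pumping the u-block changes the count balance.
Choose s = u^p v^p (length 2p ≥ p). By the pumping lemma, s = xyz with |xy| ≤ p, |y| > 0. So y = u^k for some k > 0 (since xy is entirely within the u's). Pumping gives xy²z = u^(p+k) v^p, which is not in L since p+k ≠ p.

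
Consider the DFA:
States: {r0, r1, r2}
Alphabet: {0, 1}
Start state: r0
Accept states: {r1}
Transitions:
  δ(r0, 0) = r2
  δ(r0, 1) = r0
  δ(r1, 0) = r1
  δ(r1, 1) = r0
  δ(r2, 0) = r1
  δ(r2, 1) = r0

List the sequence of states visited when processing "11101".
read '1': r0 → r0
  read '1': r0 → r0
  read '1': r0 → r0
  read '0': r0 → r2
  read '1': r2 → r0
r0 -> r0 -> r0 -> r0 -> r2 -> r0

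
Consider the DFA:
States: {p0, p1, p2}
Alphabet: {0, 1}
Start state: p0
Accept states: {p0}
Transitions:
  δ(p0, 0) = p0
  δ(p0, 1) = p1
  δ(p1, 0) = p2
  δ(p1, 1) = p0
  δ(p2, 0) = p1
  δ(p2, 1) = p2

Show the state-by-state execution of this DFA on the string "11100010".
read '1': p0 → p1
  read '1': p1 → p0
  read '1': p0 → p1
  read '0': p1 → p2
  read '0': p2 → p1
  read '0': p1 → p2
  read '1': p2 → p2
  read '0': p2 → p1
p0 -> p1 -> p0 -> p1 -> p2 -> p1 -> p2 -> p2 -> p1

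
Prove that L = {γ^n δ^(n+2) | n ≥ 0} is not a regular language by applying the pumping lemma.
Assume L is regular with pumping length p. Idea: pumping the γ-block breaks the fixed offset of 2.
Choose s = γ^p δ^(p+2) ∈ L. By the pumping lemma, s = xyz with |xy| ≤ p, |y| > 0, so y = γ^k with k ≥ 1. Then xy²z = γ^(p+k) δ^(p+2). For this to be in L we would need p+2 = (p+k)+2, i.e. k = 0, contradicting k ≥ 1. So xy²z ∉ L.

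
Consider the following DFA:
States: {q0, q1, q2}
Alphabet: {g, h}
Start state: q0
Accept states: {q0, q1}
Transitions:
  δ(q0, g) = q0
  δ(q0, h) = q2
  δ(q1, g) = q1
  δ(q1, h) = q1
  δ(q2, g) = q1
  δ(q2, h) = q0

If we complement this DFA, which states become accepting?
Complement accept states = All states \ Original accept states
= {q0, q1, q2} \ {q0, q1}
{q2}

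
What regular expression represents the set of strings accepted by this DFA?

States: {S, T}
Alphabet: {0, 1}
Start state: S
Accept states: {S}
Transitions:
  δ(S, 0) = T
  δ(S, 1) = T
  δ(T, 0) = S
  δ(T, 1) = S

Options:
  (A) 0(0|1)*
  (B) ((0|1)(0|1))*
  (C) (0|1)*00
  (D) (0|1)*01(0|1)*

Check each option against the DFA on short strings; one disagreement eliminates an option:
  (A) 0(0|1)*: on ε the DFA stays in S and accepts (S ∈ Accept), but the regex does not match it → eliminate
  (B) ((0|1)(0|1))*: agrees with the DFA on every string of length ≤ 6
  (C) (0|1)*00: on ε the DFA stays in S and accepts (S ∈ Accept), but the regex does not match it → eliminate
  (D) (0|1)*01(0|1)*: on ε the DFA stays in S and accepts (S ∈ Accept), but the regex does not match it → eliminate
Only (B) is consistent with the DFA.
(B) ((0|1)(0|1))*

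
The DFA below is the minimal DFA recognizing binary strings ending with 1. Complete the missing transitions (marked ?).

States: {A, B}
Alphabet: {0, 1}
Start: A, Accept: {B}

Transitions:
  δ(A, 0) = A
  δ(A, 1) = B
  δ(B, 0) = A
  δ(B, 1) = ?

From the language and accept set, identify what each state tracks — A: last symbol not 1; B: last symbol is 1.
Each missing δ(q, a) is the state matching the new tracked value after reading a.
δ(B, 1) = B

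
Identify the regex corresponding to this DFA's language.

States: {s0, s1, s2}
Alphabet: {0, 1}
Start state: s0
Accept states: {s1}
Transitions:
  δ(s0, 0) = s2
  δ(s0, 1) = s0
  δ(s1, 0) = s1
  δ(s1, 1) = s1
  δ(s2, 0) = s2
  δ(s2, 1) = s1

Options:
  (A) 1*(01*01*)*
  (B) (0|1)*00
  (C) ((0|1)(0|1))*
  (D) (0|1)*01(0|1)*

Check each option against the DFA on short strings; one disagreement eliminates an option:
  (A) 1*(01*01*)*: on ε the DFA stays in s0 and rejects (s0 ∉ Accept), but the regex matches it → eliminate
  (B) (0|1)*00: on '00' the DFA goes s0 → s2 → s2 and rejects (s2 ∉ Accept), but the regex matches it → eliminate
  (C) ((0|1)(0|1))*: on ε the DFA stays in s0 and rejects (s0 ∉ Accept), but the regex matches it → eliminate
  (D) (0|1)*01(0|1)*: agrees with the DFA on every string of length ≤ 6
Only (D) is consistent with the DFA.
(D) (0|1)*01(0|1)*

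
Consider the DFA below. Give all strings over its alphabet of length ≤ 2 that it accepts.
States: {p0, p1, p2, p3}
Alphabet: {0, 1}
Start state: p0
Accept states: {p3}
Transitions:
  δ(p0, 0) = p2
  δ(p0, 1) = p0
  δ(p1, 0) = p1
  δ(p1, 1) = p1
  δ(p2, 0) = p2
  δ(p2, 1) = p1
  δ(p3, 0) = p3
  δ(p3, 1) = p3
None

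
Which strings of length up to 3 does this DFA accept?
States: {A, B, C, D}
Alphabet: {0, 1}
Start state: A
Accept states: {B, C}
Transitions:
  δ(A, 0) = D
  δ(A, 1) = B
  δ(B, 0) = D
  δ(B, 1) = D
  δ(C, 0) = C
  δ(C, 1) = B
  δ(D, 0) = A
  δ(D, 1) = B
1, 01, 001, 101, 111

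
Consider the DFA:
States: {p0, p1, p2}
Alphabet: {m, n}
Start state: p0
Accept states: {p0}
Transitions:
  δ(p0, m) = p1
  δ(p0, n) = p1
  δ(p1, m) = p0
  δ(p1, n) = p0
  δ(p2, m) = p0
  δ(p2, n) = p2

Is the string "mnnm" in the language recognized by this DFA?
Processing string "mnnm":
  p0 --m--> p1
  p1 --n--> p0
  p0 --n--> p1
  p1 --m--> p0
Final state: p0
Accept states: {p0}
Yes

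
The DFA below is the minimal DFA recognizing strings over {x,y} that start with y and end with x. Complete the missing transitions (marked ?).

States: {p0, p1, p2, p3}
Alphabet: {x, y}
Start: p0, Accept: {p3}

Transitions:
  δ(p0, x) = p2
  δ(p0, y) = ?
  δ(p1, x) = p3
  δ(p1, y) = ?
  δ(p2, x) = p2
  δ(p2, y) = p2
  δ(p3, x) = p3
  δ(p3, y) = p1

From the language and accept set, identify what each state tracks — p0: no input read; p1: started with y, last symbol y; p2: started with x (dead); p3: started with y, last symbol x.
Each missing δ(q, a) is the state matching the new tracked value after reading a.
δ(p0, y) = p1; δ(p1, y) = p1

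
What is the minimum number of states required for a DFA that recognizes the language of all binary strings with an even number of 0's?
By Myhill–Nerode, count the distinguishable equivalence classes: two classes — parity of the count of 0's.
2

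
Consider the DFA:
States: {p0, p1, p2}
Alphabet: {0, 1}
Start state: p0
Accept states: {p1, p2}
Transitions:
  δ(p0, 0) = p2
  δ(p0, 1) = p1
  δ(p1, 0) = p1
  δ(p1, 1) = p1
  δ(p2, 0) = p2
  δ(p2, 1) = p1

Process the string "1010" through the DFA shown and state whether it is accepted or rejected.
Processing string "1010":
  p0 --1--> p1
  p1 --0--> p1
  p1 --1--> p1
  p1 --0--> p1
Final state: p1
Accept states: {p1, p2}
Yes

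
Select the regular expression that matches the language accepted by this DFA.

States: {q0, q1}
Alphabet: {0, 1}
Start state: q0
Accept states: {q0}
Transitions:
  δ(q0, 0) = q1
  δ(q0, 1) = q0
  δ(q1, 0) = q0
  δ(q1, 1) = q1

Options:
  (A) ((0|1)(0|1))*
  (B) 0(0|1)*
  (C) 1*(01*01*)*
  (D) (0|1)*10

Check each option against the DFA on short strings; one disagreement eliminates an option:
  (A) ((0|1)(0|1))*: on '1' the DFA goes q0 → q0 and accepts (q0 ∈ Accept), but the regex does not match it → eliminate
  (B) 0(0|1)*: on ε the DFA stays in q0 and accepts (q0 ∈ Accept), but the regex does not match it → eliminate
  (C) 1*(01*01*)*: agrees with the DFA on every string of length ≤ 6
  (D) (0|1)*10: on ε the DFA stays in q0 and accepts (q0 ∈ Accept), but the regex does not match it → eliminate
Only (C) is consistent with the DFA.
(C) 1*(01*01*)*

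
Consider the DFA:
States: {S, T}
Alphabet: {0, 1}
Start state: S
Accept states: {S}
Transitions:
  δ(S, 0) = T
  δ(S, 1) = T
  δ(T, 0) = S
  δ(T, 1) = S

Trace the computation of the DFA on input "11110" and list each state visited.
read '1': S → T
  read '1': T → S
  read '1': S → T
  read '1': T → S
  read '0': S → T
S -> T -> S -> T -> S -> T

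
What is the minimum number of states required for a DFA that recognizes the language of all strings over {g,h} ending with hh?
By Myhill–Nerode, count the distinguishable equivalence classes: 3 classes — one per longest suffix of the input that is a prefix of 'hh' (lengths 0 through 2); only the length-2 class is accepting.
3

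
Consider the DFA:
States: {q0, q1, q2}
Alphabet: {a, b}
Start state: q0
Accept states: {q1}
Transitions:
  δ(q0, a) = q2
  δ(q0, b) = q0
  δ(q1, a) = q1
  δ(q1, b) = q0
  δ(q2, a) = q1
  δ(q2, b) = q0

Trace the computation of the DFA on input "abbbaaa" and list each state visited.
read 'a': q0 → q2
  read 'b': q2 → q0
  read 'b': q0 → q0
  read 'b': q0 → q0
  read 'a': q0 → q2
  read 'a': q2 → q1
  read 'a': q1 → q1
q0 -> q2 -> q0 -> q0 -> q0 -> q2 -> q1 -> q1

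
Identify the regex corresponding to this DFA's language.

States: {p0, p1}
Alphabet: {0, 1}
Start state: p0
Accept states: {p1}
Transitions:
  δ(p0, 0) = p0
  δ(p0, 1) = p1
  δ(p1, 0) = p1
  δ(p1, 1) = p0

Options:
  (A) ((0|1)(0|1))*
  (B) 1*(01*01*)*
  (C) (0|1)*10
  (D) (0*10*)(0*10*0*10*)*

Check each option against the DFA on short strings; one disagreement eliminates an option:
  (A) ((0|1)(0|1))*: on ε the DFA stays in p0 and rejects (p0 ∉ Accept), but the regex matches it → eliminate
  (B) 1*(01*01*)*: on ε the DFA stays in p0 and rejects (p0 ∉ Accept), but the regex matches it → eliminate
  (C) (0|1)*10: on '1' the DFA goes p0 → p1 and accepts (p1 ∈ Accept), but the regex does not match it → eliminate
  (D) (0*10*)(0*10*0*10*)*: agrees with the DFA on every string of length ≤ 6
Only (D) is consistent with the DFA.
(D) (0*10*)(0*10*0*10*)*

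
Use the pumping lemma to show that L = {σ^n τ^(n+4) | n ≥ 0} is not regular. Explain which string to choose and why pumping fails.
Assume L is regular with pumping length p. Idea: pumping the σ-block breaks the fixed offset of 4.
Choose s = σ^p τ^(p+4) ∈ L. By the pumping lemma, s = xyz with |xy| ≤ p, |y| > 0, so y = σ^k with k ≥ 1. Then xy²z = σ^(p+k) τ^(p+4). For this to be in L we would need p+4 = (p+k)+4, i.e. k = 0, contradicting k ≥ 1. So xy²z ∉ L.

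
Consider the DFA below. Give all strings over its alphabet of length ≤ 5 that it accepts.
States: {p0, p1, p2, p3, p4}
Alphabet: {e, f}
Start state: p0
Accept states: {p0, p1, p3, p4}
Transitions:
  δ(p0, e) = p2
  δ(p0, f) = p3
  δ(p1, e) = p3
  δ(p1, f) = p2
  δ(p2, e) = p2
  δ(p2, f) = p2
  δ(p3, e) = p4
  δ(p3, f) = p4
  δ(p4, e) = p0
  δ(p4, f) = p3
ε, f, fe, ff, fee, fef, ffe, fff, feef, fefe, feff, ffef, fffe, ffff, feefe, feeff, fefee, fefef, feffe, fefff, ffefe, ffeff, fffee, fffef, ffffe, fffff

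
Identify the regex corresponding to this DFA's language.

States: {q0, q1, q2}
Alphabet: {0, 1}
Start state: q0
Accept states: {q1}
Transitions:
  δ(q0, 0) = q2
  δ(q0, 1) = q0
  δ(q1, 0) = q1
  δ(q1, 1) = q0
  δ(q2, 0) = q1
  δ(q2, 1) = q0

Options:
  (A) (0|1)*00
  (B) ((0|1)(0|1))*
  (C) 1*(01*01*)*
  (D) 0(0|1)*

Check each option against the DFA on short strings; one disagreement eliminates an option:
  (A) (0|1)*00: agrees with the DFA on every string of length ≤ 6
  (B) ((0|1)(0|1))*: on ε the DFA stays in q0 and rejects (q0 ∉ Accept), but the regex matches it → eliminate
  (C) 1*(01*01*)*: on ε the DFA stays in q0 and rejects (q0 ∉ Accept), but the regex matches it → eliminate
  (D) 0(0|1)*: on '0' the DFA goes q0 → q2 and rejects (q2 ∉ Accept), but the regex matches it → eliminate
Only (A) is consistent with the DFA.
(A) (0|1)*00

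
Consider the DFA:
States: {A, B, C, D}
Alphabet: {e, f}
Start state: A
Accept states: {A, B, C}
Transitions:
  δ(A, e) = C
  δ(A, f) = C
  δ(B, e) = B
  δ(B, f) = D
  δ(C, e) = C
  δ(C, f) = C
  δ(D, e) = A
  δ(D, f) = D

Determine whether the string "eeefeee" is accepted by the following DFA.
Processing string "eeefeee":
  A --e--> C
  C --e--> C
  C --e--> C
  C --f--> C
  C --e--> C
  C --e--> C
  C --e--> C
Final state: C
Accept states: {A, B, C}
Yes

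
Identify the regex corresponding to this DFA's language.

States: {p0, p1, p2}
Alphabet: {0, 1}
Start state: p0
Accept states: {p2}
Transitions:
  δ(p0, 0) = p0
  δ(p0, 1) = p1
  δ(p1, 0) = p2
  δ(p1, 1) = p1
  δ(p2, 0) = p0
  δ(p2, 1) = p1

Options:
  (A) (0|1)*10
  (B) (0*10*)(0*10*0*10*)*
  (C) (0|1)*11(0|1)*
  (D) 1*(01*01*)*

Check each option against the DFA on short strings; one disagreement eliminates an option:
  (A) (0|1)*10: agrees with the DFA on every string of length ≤ 6
  (B) (0*10*)(0*10*0*10*)*: on '1' the DFA goes p0 → p1 and rejects (p1 ∉ Accept), but the regex matches it → eliminate
  (C) (0|1)*11(0|1)*: on '10' the DFA goes p0 → p1 → p2 and accepts (p2 ∈ Accept), but the regex does not match it → eliminate
  (D) 1*(01*01*)*: on ε the DFA stays in p0 and rejects (p0 ∉ Accept), but the regex matches it → eliminate
Only (A) is consistent with the DFA.
(A) (0|1)*10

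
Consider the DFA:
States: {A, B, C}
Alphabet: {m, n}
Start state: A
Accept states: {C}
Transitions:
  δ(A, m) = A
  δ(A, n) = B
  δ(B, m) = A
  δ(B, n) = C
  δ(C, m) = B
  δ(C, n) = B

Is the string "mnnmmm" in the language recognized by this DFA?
Processing string "mnnmmm":
  A --m--> A
  A --n--> B
  B --n--> C
  C --m--> B
  B --m--> A
  A --m--> A
Final state: A
Accept states: {C}
No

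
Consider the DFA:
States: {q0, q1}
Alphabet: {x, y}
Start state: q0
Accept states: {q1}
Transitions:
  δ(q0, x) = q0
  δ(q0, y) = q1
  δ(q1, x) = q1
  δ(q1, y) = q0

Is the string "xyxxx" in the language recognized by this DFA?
Processing string "xyxxx":
  q0 --x--> q0
  q0 --y--> q1
  q1 --x--> q1
  q1 --x--> q1
  q1 --x--> q1
Final state: q1
Accept states: {q1}
Yes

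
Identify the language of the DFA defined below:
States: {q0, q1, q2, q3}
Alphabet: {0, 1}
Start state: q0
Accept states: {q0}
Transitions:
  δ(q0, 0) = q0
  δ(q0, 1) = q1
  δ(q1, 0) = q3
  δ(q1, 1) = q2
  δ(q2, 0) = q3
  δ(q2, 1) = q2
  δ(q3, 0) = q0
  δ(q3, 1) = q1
Testing a few strings:
  '0' → accept
  '001' → reject
  '11' → reject
  '1' → reject
State roles: q0=value ≡ 0 (mod 4); q1=value ≡ 1 (mod 4); q2=value ≡ 3 (mod 4); q3=value ≡ 2 (mod 4)
All binary strings representing a multiple of 4 (read in base 2; leading zeros allowed and ε counts as 0)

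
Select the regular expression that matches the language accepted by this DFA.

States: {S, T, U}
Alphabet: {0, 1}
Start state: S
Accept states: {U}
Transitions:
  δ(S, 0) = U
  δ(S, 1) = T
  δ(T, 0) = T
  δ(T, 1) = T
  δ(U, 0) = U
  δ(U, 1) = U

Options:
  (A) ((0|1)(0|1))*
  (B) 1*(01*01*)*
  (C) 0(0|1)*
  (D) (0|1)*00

Check each option against the DFA on short strings; one disagreement eliminates an option:
  (A) ((0|1)(0|1))*: on ε the DFA stays in S and rejects (S ∉ Accept), but the regex matches it → eliminate
  (B) 1*(01*01*)*: on ε the DFA stays in S and rejects (S ∉ Accept), but the regex matches it → eliminate
  (C) 0(0|1)*: agrees with the DFA on every string of length ≤ 6
  (D) (0|1)*00: on '0' the DFA goes S → U and accepts (U ∈ Accept), but the regex does not match it → eliminate
Only (C) is consistent with the DFA.
(C) 0(0|1)*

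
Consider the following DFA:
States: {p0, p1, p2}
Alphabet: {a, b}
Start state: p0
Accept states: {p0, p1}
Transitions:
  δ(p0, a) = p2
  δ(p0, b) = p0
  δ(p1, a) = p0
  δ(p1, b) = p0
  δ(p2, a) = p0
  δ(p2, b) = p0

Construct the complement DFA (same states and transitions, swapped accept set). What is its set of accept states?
Complement accept states = All states \ Original accept states
= {p0, p1, p2} \ {p0, p1}
{p2}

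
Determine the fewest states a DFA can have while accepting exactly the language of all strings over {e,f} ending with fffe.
By Myhill–Nerode, count the distinguishable equivalence classes: 5 classes — one per longest suffix of the input that is a prefix of 'fffe' (lengths 0 through 4); only the length-4 class is accepting.
5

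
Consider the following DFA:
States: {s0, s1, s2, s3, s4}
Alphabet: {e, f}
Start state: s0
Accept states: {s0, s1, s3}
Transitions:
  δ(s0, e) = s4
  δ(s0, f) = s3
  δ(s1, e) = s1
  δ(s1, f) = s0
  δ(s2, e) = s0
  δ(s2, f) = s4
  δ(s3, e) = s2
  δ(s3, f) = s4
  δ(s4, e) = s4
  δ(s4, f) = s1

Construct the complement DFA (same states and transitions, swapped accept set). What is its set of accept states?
Complement accept states = All states \ Original accept states
= {s0, s1, s2, s3, s4} \ {s0, s1, s3}
{s2, s4}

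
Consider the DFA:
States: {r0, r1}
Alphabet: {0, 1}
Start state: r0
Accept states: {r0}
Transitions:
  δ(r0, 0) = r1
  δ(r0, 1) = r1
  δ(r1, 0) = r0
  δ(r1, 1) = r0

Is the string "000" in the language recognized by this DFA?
Processing string "000":
  r0 --0--> r1
  r1 --0--> r0
  r0 --0--> r1
Final state: r1
Accept states: {r0}
No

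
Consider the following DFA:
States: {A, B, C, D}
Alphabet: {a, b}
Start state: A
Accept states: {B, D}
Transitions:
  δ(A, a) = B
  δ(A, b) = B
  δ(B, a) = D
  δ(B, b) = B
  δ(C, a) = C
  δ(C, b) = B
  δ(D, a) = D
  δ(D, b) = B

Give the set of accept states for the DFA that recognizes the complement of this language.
Complement accept states = All states \ Original accept states
= {A, B, C, D} \ {B, D}
{A, C}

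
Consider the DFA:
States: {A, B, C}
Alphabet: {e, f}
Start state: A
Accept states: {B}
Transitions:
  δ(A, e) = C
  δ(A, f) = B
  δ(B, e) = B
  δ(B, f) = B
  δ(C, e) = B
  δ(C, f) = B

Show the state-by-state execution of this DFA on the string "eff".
read 'e': A → C
  read 'f': C → B
  read 'f': B → B
A -> C -> B -> B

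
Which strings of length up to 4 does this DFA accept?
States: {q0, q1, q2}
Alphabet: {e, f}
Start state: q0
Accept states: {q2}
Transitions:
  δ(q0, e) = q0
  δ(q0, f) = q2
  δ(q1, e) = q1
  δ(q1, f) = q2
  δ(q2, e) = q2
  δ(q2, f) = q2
f, ef, fe, ff, eef, efe, eff, fee, fef, ffe, fff, eeef, eefe, eeff, efee, efef, effe, efff, feee, feef, fefe, feff, ffee, ffef, fffe, ffff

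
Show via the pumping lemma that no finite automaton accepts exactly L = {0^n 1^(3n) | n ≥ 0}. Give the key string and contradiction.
Assume L is regular with pumping length p. Idea: pumping the 0-block breaks the 1:3 ratio.
Choose s = 0^p 1^(3p) (length 4p ≥ p). By the pumping lemma, s = xyz with |xy| ≤ p, |y| > 0, so y = 0^k with k ≥ 1. Then xy²z = 0^(p+k) 1^(3p). For this to be in L we would need 3p = 3(p+k), i.e. 3k = 0, contradicting k ≥ 1. So xy²z ∉ L.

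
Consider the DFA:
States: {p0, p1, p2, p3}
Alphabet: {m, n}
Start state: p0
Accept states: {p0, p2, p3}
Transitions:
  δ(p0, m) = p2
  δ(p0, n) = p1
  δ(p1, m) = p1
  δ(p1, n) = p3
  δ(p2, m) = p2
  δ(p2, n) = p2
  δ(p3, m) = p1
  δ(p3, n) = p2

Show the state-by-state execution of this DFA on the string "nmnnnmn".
read 'n': p0 → p1
  read 'm': p1 → p1
  read 'n': p1 → p3
  read 'n': p3 → p2
  read 'n': p2 → p2
  read 'm': p2 → p2
  read 'n': p2 → p2
p0 -> p1 -> p1 -> p3 -> p2 -> p2 -> p2 -> p2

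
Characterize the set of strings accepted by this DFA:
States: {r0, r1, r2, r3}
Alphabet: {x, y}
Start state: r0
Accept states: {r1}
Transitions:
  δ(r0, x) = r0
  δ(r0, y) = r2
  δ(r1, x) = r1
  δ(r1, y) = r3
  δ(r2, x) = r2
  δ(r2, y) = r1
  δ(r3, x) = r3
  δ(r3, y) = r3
Testing a few strings:
  'yyxy' → reject
  'yyyx' → reject
  'xxy' → reject
  'x' → reject
State roles: r0=zero y's; r1=two y's; r2=one y; r3=≥ three y's (dead)
All strings over {x,y} containing exactly two y's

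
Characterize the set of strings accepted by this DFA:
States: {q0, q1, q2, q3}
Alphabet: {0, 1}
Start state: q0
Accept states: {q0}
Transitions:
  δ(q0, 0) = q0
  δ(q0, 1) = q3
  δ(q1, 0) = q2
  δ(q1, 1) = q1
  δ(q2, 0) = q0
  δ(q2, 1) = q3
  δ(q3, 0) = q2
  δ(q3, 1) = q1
Testing a few strings:
  '0101' → reject
  '1101' → reject
  '110' → reject
  '000' → accept
State roles: q0=value ≡ 0 (mod 4); q1=value ≡ 3 (mod 4); q2=value ≡ 2 (mod 4); q3=value ≡ 1 (mod 4)
All binary strings representing a multiple of 4 (read in base 2; leading zeros allowed and ε counts as 0)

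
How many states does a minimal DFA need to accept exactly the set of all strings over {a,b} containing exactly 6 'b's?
By Myhill–Nerode, count the distinguishable equivalence classes: 8 classes — having seen 0, 1, …, 6, or >6 copies of 'b'; the count-6 class is the only accepting one and >6 is dead.
8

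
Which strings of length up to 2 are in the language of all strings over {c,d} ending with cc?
cc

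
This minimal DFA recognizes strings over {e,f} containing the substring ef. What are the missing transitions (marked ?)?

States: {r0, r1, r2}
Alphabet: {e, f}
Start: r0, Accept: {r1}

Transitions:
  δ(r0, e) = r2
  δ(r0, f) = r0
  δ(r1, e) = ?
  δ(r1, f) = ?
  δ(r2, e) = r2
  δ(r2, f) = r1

From the language and accept set, identify what each state tracks — r0: no e seen yet; r1: substring ef seen; r2: seen a e, waiting for f.
Each missing δ(q, a) is the state matching the new tracked value after reading a.
δ(r1, e) = r1; δ(r1, f) = r1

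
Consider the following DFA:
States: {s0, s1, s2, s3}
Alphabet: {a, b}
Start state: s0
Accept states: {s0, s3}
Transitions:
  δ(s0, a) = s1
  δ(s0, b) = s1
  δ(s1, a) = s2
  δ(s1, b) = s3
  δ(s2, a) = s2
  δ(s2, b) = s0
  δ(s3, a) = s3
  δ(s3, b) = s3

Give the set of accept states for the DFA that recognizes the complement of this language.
Complement accept states = All states \ Original accept states
= {s0, s1, s2, s3} \ {s0, s3}
{s1, s2}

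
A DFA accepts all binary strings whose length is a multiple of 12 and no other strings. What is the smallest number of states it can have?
By Myhill–Nerode, count the distinguishable equivalence classes: 12 classes — one per residue of the length mod 12; class i is distinguished from class j by any string of length (12 − i) mod 12.
12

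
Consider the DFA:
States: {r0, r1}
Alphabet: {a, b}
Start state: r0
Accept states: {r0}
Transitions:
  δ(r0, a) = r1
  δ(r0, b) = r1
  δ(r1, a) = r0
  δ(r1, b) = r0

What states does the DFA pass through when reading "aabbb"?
read 'a': r0 → r1
  read 'a': r1 → r0
  read 'b': r0 → r1
  read 'b': r1 → r0
  read 'b': r0 → r1
r0 -> r1 -> r0 -> r1 -> r0 -> r1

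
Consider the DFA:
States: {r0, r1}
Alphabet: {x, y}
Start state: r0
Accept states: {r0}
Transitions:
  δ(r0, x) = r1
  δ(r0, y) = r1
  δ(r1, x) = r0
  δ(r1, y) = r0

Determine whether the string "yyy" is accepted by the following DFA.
Processing string "yyy":
  r0 --y--> r1
  r1 --y--> r0
  r0 --y--> r1
Final state: r1
Accept states: {r0}
No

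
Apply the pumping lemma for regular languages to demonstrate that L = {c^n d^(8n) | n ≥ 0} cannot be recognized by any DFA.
Assume L is regular with pumping length p. Idea: pumping the c-block breaks the 1:8 ratio.
Choose s = c^p d^(8p) (length 9p ≥ p). By the pumping lemma, s = xyz with |xy| ≤ p, |y| > 0, so y = c^k with k ≥ 1. Then xy²z = c^(p+k) d^(8p). For this to be in L we would need 8p = 8(p+k), i.e. 8k = 0, contradicting k ≥ 1. So xy²z ∉ L.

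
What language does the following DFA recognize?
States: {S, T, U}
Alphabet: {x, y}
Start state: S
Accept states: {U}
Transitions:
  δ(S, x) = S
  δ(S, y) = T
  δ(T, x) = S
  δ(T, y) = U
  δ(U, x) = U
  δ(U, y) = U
Testing a few strings:
  'yyyy' → accept
  'xyyx' → accept
  'x' → reject
  'yyyx' → accept
State roles: S=no progress toward yy; T=one trailing y; U=substring yy seen
All strings over {x,y} containing the substring yy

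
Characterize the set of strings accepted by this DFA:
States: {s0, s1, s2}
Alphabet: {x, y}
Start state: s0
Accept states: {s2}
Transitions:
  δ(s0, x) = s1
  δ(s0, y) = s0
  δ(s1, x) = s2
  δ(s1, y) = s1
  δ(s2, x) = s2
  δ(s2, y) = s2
Testing a few strings:
  'xy' → reject
  'xyx' → accept
  'xx' → accept
  'yx' → reject
State roles: s0=zero x's seen; s1=one x seen; s2=≥ two x's seen
All strings over {x,y} containing at least two x's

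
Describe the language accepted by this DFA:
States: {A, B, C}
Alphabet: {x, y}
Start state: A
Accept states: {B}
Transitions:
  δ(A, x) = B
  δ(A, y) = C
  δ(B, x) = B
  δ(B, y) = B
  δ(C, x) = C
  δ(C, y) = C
Testing a few strings:
  'yxx' → reject
  'yy' → reject
  'y' → reject
  'yxy' → reject
State roles: A=no input read; B=started with x; C=started with y (dead)
All strings over {x,y} starting with x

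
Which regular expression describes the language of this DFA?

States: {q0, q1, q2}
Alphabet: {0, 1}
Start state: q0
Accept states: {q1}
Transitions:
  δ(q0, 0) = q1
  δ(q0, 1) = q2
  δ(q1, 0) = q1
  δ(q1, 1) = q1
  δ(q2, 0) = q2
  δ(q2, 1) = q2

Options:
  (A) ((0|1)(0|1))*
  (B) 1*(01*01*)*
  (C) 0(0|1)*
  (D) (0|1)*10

Check each option against the DFA on short strings; one disagreement eliminates an option:
  (A) ((0|1)(0|1))*: on ε the DFA stays in q0 and rejects (q0 ∉ Accept), but the regex matches it → eliminate
  (B) 1*(01*01*)*: on ε the DFA stays in q0 and rejects (q0 ∉ Accept), but the regex matches it → eliminate
  (C) 0(0|1)*: agrees with the DFA on every string of length ≤ 6
  (D) (0|1)*10: on '0' the DFA goes q0 → q1 and accepts (q1 ∈ Accept), but the regex does not match it → eliminate
Only (C) is consistent with the DFA.
(C) 0(0|1)*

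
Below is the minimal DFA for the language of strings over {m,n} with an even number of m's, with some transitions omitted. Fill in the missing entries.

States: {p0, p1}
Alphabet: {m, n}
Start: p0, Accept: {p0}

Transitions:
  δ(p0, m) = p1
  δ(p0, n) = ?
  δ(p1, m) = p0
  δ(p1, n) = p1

From the language and accept set, identify what each state tracks — p0: even number of m's so far; p1: odd number of m's so far.
Each missing δ(q, a) is the state matching the new tracked value after reading a.
δ(p0, n) = p0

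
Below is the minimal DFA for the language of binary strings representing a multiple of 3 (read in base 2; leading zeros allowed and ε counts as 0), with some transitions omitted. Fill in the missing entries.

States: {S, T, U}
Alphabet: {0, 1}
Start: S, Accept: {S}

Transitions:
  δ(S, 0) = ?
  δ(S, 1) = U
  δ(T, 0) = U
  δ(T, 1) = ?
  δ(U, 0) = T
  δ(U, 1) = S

From the language and accept set, identify what each state tracks — S: value ≡ 0 (mod 3); T: value ≡ 2 (mod 3); U: value ≡ 1 (mod 3).
Each missing δ(q, a) is the state matching the new tracked value after reading a.
δ(S, 0) = S; δ(T, 1) = T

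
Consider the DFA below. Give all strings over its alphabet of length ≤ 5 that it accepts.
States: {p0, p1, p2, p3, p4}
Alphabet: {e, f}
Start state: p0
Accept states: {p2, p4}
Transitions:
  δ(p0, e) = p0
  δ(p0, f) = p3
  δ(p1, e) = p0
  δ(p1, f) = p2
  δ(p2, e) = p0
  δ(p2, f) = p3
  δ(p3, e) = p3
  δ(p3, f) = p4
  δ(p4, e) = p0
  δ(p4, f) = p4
ff, eff, fef, fff, eeff, efef, efff, feef, feff, ffff, eeeff, eefef, eefff, efeef, efeff, effff, feeef, feeff, fefff, ffeff, fffff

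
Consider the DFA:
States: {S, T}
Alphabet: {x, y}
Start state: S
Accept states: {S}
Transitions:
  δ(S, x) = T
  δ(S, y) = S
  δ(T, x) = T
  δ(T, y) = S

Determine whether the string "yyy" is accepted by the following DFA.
Processing string "yyy":
  S --y--> S
  S --y--> S
  S --y--> S
Final state: S
Accept states: {S}
Yes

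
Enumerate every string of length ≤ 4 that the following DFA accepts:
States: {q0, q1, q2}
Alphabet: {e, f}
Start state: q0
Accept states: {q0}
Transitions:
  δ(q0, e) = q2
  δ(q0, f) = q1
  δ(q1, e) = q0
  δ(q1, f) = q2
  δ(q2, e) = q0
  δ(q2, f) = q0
ε, ee, ef, fe, ffe, fff, eeee, eeef, eefe, efee, efef, effe, feee, feef, fefe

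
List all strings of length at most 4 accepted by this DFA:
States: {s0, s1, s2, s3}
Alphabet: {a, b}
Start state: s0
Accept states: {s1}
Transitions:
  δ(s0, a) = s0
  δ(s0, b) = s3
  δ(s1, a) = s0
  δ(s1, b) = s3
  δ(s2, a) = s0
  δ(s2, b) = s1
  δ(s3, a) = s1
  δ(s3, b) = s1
ba, bb, aba, abb, aaba, aabb, baba, babb, bbba, bbbb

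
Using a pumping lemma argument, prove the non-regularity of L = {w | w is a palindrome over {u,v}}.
Assume L is regular with pumping length p. Idea: pumping the leading u-block breaks the symmetry.
Choose s = u^p v u^p (a palindrome of length 2p+1 ≥ p). By the pumping lemma, s = xyz with |xy| ≤ p, |y| > 0, so y = u^k with k > 0 (xy lies entirely in the first u^p). Then xy²z = u^(p+k) v u^p, which is not a palindrome since p+k ≠ p.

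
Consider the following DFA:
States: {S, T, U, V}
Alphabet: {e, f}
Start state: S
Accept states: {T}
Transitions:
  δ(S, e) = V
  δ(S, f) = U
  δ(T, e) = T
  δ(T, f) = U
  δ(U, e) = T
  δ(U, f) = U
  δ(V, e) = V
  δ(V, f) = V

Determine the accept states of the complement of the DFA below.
Complement accept states = All states \ Original accept states
= {S, T, U, V} \ {T}
{S, U, V}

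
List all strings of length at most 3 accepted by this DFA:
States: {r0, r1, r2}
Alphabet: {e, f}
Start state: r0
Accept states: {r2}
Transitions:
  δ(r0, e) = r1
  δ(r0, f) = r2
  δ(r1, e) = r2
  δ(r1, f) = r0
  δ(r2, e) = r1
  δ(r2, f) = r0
f, ee, eff, fee, fff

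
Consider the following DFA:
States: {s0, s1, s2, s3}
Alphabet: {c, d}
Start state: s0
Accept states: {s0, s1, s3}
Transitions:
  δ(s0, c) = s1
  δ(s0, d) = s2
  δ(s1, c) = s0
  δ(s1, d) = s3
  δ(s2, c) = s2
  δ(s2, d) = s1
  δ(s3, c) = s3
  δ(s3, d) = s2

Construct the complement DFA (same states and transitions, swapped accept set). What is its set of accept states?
Complement accept states = All states \ Original accept states
= {s0, s1, s2, s3} \ {s0, s1, s3}
{s2}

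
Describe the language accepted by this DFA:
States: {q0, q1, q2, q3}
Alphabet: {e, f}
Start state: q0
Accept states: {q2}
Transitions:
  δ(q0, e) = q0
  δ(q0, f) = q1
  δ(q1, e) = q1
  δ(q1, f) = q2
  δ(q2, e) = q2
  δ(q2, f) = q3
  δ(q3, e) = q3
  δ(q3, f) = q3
Testing a few strings:
  'ef' → reject
  'e' → reject
  'eff' → accept
  'ff' → accept
State roles: q0=zero f's; q1=one f; q2=two f's; q3=≥ three f's (dead)
All strings over {e,f} containing exactly two f's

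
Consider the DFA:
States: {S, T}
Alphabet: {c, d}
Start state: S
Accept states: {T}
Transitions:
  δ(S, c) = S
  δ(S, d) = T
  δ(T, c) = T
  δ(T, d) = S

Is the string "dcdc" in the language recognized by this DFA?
Processing string "dcdc":
  S --d--> T
  T --c--> T
  T --d--> S
  S --c--> S
Final state: S
Accept states: {T}
No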